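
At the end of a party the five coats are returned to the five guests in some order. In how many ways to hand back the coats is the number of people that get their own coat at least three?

11

# with exactly i fixed is C(5,i)·!(5-i); sum over i=3..5:
  i=3: C(5,3)·!2 = 10·1 = 10
  i=4: C(5,4)·!1 = 5·0 = 0
  i=5: C(5,5)·!0 = 1·1 = 1
Total = 11.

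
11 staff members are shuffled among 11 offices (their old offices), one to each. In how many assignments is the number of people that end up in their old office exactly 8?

Choose which 8 of the 11 are fixed: C(11,8) = 165.
The other 3 form a derangement: !3 = 2.
Total: 165 × 2 = 330.

330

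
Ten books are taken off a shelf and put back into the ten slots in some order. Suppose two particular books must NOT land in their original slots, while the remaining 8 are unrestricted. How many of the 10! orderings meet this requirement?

2943360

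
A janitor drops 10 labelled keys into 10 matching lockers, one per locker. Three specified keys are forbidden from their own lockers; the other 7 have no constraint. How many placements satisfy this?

Let A_j be the event that the j-th constrained one is fixed. By inclusion-exclusion over the 3 events:
Σ_{j=0}^{3} (-1)^j C(3,j)(10-j)!
= C(3,0)·10! - C(3,1)·9! + C(3,2)·8! - C(3,3)·7!
= 3628800 - 1088640 + 120960 - 5040
= 2656080

2656080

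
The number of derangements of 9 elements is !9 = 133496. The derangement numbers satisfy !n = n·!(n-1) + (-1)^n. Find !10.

1334961

!10 = 10·133496 + 1 = 1334961.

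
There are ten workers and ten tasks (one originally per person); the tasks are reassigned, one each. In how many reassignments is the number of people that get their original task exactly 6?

1890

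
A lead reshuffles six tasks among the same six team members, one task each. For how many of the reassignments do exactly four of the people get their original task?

15

Pick the 4 fixed positions: C(6,4) = 15 ways.
The remaining 2 must be deranged: !2 = 1.
Total: 15 × 1 = 15.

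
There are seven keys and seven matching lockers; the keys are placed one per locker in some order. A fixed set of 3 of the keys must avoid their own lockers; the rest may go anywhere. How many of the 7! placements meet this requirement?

Inclusion-exclusion on the 3 forbidden self-matches:
Σ_{j=0}^{3} (-1)^j C(3,j)(7-j)!
= C(3,0)·7! - C(3,1)·6! + C(3,2)·5! - C(3,3)·4!
= 5040 - 2160 + 360 - 24
= 3216

3216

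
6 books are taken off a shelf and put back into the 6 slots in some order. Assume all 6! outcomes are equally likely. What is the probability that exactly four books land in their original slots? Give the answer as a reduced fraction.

Favorable outcomes: C(6,4)·!2 = 15·1 = 15.
Total outcomes: 6! = 720.
Probability = 15/720 = 1/48.

1/48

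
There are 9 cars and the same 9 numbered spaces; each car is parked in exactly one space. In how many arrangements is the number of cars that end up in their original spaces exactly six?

Pick the 6 fixed positions: C(9,6) = 84 ways.
The other 3 form a derangement: !3 = 2.
Total: 84 × 2 = 168.

168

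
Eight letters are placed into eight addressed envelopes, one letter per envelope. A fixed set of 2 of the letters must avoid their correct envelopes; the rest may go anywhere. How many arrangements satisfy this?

30960

Inclusion-exclusion on the 2 forbidden self-matches:
Σ_{j=0}^{2} (-1)^j C(2,j)(8-j)!
= C(2,0)·8! - C(2,1)·7! + C(2,2)·6!
= 40320 - 10080 + 720
= 30960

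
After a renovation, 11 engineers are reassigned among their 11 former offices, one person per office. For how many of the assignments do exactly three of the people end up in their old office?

2447445

Pick the 3 fixed positions: C(11,3) = 165 ways.
The remaining 8 must be deranged: !8 = 14833.
Total: 165 × 14833 = 2447445.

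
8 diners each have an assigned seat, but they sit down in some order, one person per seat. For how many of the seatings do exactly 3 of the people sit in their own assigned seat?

2464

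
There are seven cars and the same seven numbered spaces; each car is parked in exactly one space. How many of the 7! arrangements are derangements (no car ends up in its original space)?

1854

The number of derangements of 7 is !7 = Σ_{k=0}^{7} (-1)^k·7!/k!
= 7! - 7!/1! + 7!/2! - 7!/3! + 7!/4! - 7!/5! + 7!/6! - 7!/7!
= 5040 - 5040 + 2520 - 840 + 210 - 42 + 7 - 1
= 1854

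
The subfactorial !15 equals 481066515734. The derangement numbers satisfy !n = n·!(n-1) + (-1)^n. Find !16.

!16 = 16·481066515734 + 1 = 7697064251745.

7697064251745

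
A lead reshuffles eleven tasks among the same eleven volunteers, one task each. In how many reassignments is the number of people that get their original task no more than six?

Sum C(11,i)·!(11-i) for i = 0..6:
  i=0: C(11,0)·!11 = 1·14684570 = 14684570
  i=1: C(11,1)·!10 = 11·1334961 = 14684571
  i=2: C(11,2)·!9 = 55·133496 = 7342280
  i=3: C(11,3)·!8 = 165·14833 = 2447445
  i=4: C(11,4)·!7 = 330·1854 = 611820
  i=5: C(11,5)·!6 = 462·265 = 122430
  i=6: C(11,6)·!5 = 462·44 = 20328
Total = 39913444.

39913444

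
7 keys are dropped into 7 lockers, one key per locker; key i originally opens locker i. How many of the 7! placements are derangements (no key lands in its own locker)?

1854

!7 is the nearest integer to 7!/e.
7! = 5040, and 5040/e ≈ 1854.11, so !7 = 1854.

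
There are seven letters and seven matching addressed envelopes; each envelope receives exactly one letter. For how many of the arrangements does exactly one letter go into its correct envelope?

1855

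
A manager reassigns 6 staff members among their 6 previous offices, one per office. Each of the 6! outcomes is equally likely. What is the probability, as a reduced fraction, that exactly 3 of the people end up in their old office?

1/18

Favorable outcomes: C(6,3)·!3 = 20·2 = 40.
Total outcomes: 6! = 720.
Probability = 40/720 = 1/18.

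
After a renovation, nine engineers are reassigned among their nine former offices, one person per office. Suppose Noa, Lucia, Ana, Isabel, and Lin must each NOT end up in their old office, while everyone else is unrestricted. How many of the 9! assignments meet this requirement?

Inclusion-exclusion on the 5 forbidden self-matches:
Σ_{j=0}^{5} (-1)^j C(5,j)(9-j)!
= C(5,0)·9! - C(5,1)·8! + C(5,2)·7! - C(5,3)·6! + C(5,4)·5! - C(5,5)·4!
= 362880 - 201600 + 50400 - 7200 + 600 - 24
= 205056

205056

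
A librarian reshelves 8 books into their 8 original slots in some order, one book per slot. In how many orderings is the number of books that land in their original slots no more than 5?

Sum C(8,i)·!(8-i) for i = 0..5:
  i=0: C(8,0)·!8 = 1·14833 = 14833
  i=1: C(8,1)·!7 = 8·1854 = 14832
  i=2: C(8,2)·!6 = 28·265 = 7420
  i=3: C(8,3)·!5 = 56·44 = 2464
  i=4: C(8,4)·!4 = 70·9 = 630
  i=5: C(8,5)·!3 = 56·2 = 112
Total = 40291.

40291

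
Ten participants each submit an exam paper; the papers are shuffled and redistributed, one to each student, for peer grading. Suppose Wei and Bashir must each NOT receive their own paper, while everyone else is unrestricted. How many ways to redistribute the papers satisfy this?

2943360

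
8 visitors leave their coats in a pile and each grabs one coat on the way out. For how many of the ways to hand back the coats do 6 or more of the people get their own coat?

29

Sum C(8,i)·!(8-i) for i = 6..8:
  i=6: C(8,6)·!2 = 28·1 = 28
  i=7: C(8,7)·!1 = 8·0 = 0
  i=8: C(8,8)·!0 = 1·1 = 1
Total = 29.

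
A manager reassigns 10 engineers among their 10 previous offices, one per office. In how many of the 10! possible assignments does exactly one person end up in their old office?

1334960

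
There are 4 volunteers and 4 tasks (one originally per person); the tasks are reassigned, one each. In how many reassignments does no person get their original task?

The subfactorial !4 = [4!/e] (nearest integer).
4! = 24, and 24/e ≈ 8.83, so !4 = 9.

9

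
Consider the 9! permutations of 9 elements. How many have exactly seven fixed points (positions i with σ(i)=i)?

36

Choose which 7 of the 9 are fixed: C(9,7) = 36.
The remaining 2 must be deranged: !2 = 1.
Total: 36 × 1 = 36.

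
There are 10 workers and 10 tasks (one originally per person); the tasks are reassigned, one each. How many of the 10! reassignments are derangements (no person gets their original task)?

The subfactorial !10 = [10!/e] (nearest integer).
10! = 3628800, and 3628800/e ≈ 1334960.92, so !10 = 1334961.

1334961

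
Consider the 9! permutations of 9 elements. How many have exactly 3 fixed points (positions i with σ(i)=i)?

22260

Choose which 3 of the 9 are fixed: C(9,3) = 84.
The other 6 form a derangement: !6 = 265.
Total: 84 × 265 = 22260.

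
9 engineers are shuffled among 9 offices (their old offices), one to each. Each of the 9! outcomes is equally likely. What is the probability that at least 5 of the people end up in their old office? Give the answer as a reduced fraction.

Favorable outcomes: Σ_{i≥5} C(9,i)·!(9-i) = 126·9 + 84·2 + 36·1 + 9·0 + 1·1 = 1339.
Total outcomes: 9! = 362880.
Probability = 1339/362880 = 1339/362880.

1339/362880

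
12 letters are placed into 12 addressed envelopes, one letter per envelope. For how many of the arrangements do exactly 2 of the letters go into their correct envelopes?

88107426

Pick the 2 fixed positions: C(12,2) = 66 ways.
The other 10 form a derangement: !10 = 1334961.
Total: 66 × 1334961 = 88107426.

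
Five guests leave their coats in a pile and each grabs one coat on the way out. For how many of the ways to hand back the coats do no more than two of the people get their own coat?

109

Sum C(5,i)·!(5-i) for i = 0..2:
  i=0: C(5,0)·!5 = 1·44 = 44
  i=1: C(5,1)·!4 = 5·9 = 45
  i=2: C(5,2)·!3 = 10·2 = 20
Total = 109.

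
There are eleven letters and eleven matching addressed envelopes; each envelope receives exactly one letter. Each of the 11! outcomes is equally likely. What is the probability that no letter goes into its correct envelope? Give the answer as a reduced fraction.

1468457/3991680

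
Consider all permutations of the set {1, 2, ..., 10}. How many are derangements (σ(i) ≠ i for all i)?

!10 = 10! · Σ_{k=0}^{10} (-1)^k/k!
= 10! - 10!/1! + 10!/2! - 10!/3! + 10!/4! - 10!/5! + 10!/6! - 10!/7! + 10!/8! - 10!/9! + 10!/10!
= 3628800 - 3628800 + 1814400 - 604800 + 151200 - 30240 + 5040 - 720 + 90 - 10 + 1
= 1334961

1334961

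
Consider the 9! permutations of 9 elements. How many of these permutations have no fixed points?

By inclusion-exclusion, !9 = Σ (-1)^k · 9!/k! for k=0..9
= 9! - 9!/1! + 9!/2! - 9!/3! + 9!/4! - 9!/5! + 9!/6! - 9!/7! + 9!/8! - 9!/9!
= 362880 - 362880 + 181440 - 60480 + 15120 - 3024 + 504 - 72 + 9 - 1
= 133496

133496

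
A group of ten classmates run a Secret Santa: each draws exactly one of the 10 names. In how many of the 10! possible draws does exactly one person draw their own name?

Choose which one of the 10 is fixed: C(10,1) = 10.
The other 9 form a derangement: !9 = 133496.
Total: 10 × 133496 = 1334960.

1334960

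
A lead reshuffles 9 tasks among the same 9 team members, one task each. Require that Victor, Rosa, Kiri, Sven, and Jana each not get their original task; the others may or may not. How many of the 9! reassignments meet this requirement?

Inclusion-exclusion on the 5 forbidden self-matches:
Σ_{j=0}^{5} (-1)^j C(5,j)(9-j)!
= C(5,0)·9! - C(5,1)·8! + C(5,2)·7! - C(5,3)·6! + C(5,4)·5! - C(5,5)·4!
= 362880 - 201600 + 50400 - 7200 + 600 - 24
= 205056

205056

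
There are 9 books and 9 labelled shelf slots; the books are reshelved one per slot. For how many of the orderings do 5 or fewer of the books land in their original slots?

362675

Sum C(9,i)·!(9-i) for i = 0..5:
  i=0: C(9,0)·!9 = 1·133496 = 133496
  i=1: C(9,1)·!8 = 9·14833 = 133497
  i=2: C(9,2)·!7 = 36·1854 = 66744
  i=3: C(9,3)·!6 = 84·265 = 22260
  i=4: C(9,4)·!5 = 126·44 = 5544
  i=5: C(9,5)·!4 = 126·9 = 1134
Total = 362675.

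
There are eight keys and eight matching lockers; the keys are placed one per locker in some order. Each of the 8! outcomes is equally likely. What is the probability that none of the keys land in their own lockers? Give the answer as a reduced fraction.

2119/5760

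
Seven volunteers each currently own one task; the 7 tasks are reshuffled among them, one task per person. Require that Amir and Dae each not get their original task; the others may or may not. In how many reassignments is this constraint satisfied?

Let A_j be the event that the j-th constrained one is fixed. By inclusion-exclusion over the 2 events:
Σ_{j=0}^{2} (-1)^j C(2,j)(7-j)!
= C(2,0)·7! - C(2,1)·6! + C(2,2)·5!
= 5040 - 1440 + 120
= 3720

3720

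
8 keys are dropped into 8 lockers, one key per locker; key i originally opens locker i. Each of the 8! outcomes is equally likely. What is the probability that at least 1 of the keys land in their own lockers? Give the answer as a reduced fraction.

Favorable outcomes: Σ_{i≥1} C(8,i)·!(8-i) = 8·1854 + 28·265 + 56·44 + 70·9 + 56·2 + 28·1 + 8·0 + 1·1 = 25487.
Total outcomes: 8! = 40320.
Probability = 25487/40320 = 3641/5760.

3641/5760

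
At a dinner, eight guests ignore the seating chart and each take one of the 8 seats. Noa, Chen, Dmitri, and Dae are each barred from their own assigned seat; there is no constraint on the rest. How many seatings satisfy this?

24024

Let A_j be the event that the j-th constrained one is fixed. By inclusion-exclusion over the 4 events:
Σ_{j=0}^{4} (-1)^j C(4,j)(8-j)!
= C(4,0)·8! - C(4,1)·7! + C(4,2)·6! - C(4,3)·5! + C(4,4)·4!
= 40320 - 20160 + 4320 - 480 + 24
= 24024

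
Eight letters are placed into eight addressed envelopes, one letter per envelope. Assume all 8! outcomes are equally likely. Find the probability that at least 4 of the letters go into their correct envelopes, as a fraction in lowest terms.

257/13440

Favorable outcomes: Σ_{i≥4} C(8,i)·!(8-i) = 70·9 + 56·2 + 28·1 + 8·0 + 1·1 = 771.
Total outcomes: 8! = 40320.
Probability = 771/40320 = 257/13440.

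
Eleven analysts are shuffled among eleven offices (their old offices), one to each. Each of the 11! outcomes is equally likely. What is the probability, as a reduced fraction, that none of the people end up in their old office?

Favorable outcomes: !11 = 14684570.
Total outcomes: 11! = 39916800.
Probability = 14684570/39916800 = 1468457/3991680.

1468457/3991680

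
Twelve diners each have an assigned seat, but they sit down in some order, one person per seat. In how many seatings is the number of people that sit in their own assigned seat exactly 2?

Choose which 2 of the 12 are fixed: C(12,2) = 66.
The remaining 10 must be deranged: !10 = 1334961.
Total: 66 × 1334961 = 88107426.

88107426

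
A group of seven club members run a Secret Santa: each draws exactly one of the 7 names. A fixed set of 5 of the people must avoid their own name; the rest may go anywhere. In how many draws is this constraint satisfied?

2428

Let A_j be the event that the j-th constrained one is fixed. By inclusion-exclusion over the 5 events:
Σ_{j=0}^{5} (-1)^j C(5,j)(7-j)!
= C(5,0)·7! - C(5,1)·6! + C(5,2)·5! - C(5,3)·4! + C(5,4)·3! - C(5,5)·2!
= 5040 - 3600 + 1200 - 240 + 30 - 2
= 2428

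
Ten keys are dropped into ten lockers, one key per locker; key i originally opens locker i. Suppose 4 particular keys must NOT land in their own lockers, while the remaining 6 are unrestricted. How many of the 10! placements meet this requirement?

2399760

Let A_j be the event that the j-th constrained one is fixed. By inclusion-exclusion over the 4 events:
Σ_{j=0}^{4} (-1)^j C(4,j)(10-j)!
= C(4,0)·10! - C(4,1)·9! + C(4,2)·8! - C(4,3)·7! + C(4,4)·6!
= 3628800 - 1451520 + 241920 - 20160 + 720
= 2399760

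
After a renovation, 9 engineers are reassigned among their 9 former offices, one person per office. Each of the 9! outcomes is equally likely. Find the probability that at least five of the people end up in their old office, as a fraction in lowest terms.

1339/362880

Favorable outcomes: Σ_{i≥5} C(9,i)·!(9-i) = 126·9 + 84·2 + 36·1 + 9·0 + 1·1 = 1339.
Total outcomes: 9! = 362880.
Probability = 1339/362880 = 1339/362880.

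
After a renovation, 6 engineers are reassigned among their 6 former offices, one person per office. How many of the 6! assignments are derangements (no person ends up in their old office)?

265

Recurrence: !6 = 6·!5 + (-1)^6.
!6 = 6·44 + 1 = 265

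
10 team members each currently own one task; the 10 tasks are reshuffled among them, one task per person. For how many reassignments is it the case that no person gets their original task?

Recurrence: !10 = 9·(!9 + !8).
!10 = 9·(133496 + 14833) = 9·148329 = 1334961

1334961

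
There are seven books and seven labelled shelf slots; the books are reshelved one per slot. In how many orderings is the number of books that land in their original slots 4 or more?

# with exactly i fixed is C(7,i)·!(7-i); sum over i=4..7:
  i=4: C(7,4)·!3 = 35·2 = 70
  i=5: C(7,5)·!2 = 21·1 = 21
  i=6: C(7,6)·!1 = 7·0 = 0
  i=7: C(7,7)·!0 = 1·1 = 1
Total = 92.

92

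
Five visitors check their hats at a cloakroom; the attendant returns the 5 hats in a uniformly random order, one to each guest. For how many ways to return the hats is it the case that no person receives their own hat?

44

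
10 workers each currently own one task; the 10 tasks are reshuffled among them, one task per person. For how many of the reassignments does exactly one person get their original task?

1334960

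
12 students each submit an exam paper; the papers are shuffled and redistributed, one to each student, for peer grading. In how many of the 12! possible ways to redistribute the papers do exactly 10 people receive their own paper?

Choose which 10 of the 12 are fixed: C(12,10) = 66.
The other 2 form a derangement: !2 = 1.
Total: 66 × 1 = 66.

66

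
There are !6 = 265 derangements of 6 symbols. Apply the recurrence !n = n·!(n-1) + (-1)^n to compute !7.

1854

!7 = 7·265 - 1 = 1854.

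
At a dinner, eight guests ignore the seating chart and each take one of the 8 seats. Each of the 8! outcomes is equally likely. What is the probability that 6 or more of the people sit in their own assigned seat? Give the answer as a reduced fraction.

29/40320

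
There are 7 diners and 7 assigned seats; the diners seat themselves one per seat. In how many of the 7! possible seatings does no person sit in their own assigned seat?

1854

By inclusion-exclusion, !7 = Σ (-1)^k · 7!/k! for k=0..7
= 7! - 7!/1! + 7!/2! - 7!/3! + 7!/4! - 7!/5! + 7!/6! - 7!/7!
= 5040 - 5040 + 2520 - 840 + 210 - 42 + 7 - 1
= 1854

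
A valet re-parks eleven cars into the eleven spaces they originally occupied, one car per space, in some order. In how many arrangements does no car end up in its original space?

14684570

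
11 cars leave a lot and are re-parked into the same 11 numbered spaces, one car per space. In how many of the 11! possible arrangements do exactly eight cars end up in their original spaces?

Choose which 8 of the 11 are fixed: C(11,8) = 165.
The remaining 3 must be deranged: !3 = 2.
Total: 165 × 2 = 330.

330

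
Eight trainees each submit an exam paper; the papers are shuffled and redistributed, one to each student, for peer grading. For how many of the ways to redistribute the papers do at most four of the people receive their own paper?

40179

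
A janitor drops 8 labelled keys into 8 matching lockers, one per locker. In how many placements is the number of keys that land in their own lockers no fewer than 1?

# with exactly i fixed is C(8,i)·!(8-i); sum over i=1..8:
  i=1: C(8,1)·!7 = 8·1854 = 14832
  i=2: C(8,2)·!6 = 28·265 = 7420
  i=3: C(8,3)·!5 = 56·44 = 2464
  i=4: C(8,4)·!4 = 70·9 = 630
  i=5: C(8,5)·!3 = 56·2 = 112
  i=6: C(8,6)·!2 = 28·1 = 28
  i=7: C(8,7)·!1 = 8·0 = 0
  i=8: C(8,8)·!0 = 1·1 = 1
Total = 25487.

25487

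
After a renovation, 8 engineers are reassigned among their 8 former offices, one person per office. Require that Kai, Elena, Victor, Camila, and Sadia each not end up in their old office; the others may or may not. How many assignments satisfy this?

21234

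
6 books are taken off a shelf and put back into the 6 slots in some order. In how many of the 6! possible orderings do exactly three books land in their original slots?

40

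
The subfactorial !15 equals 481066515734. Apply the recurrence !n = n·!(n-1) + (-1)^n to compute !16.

!16 = 16·481066515734 + 1 = 7697064251745.

7697064251745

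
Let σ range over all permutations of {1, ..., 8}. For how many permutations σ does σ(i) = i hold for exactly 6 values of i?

Pick the 6 fixed positions: C(8,6) = 28 ways.
The other 2 form a derangement: !2 = 1.
Total: 28 × 1 = 28.

28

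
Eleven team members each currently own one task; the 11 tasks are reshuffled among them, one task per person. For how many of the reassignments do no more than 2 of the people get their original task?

Sum C(11,i)·!(11-i) for i = 0..2:
  i=0: C(11,0)·!11 = 1·14684570 = 14684570
  i=1: C(11,1)·!10 = 11·1334961 = 14684571
  i=2: C(11,2)·!9 = 55·133496 = 7342280
Total = 36711421.

36711421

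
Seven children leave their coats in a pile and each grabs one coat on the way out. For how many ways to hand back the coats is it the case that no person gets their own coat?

!7 = 7! · Σ_{k=0}^{7} (-1)^k/k!
= 7! - 7!/1! + 7!/2! - 7!/3! + 7!/4! - 7!/5! + 7!/6! - 7!/7!
= 5040 - 5040 + 2520 - 840 + 210 - 42 + 7 - 1
= 1854

1854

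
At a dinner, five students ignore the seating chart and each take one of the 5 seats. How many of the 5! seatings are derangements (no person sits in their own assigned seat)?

44

!5 is the nearest integer to 5!/e.
5! = 120, and 120/e ≈ 44.15, so !5 = 44.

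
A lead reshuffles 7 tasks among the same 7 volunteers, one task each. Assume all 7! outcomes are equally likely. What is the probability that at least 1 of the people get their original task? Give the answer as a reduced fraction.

177/280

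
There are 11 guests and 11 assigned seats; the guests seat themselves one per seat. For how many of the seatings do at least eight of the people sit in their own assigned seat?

Sum C(11,i)·!(11-i) for i = 8..11:
  i=8: C(11,8)·!3 = 165·2 = 330
  i=9: C(11,9)·!2 = 55·1 = 55
  i=10: C(11,10)·!1 = 11·0 = 0
  i=11: C(11,11)·!0 = 1·1 = 1
Total = 386.

386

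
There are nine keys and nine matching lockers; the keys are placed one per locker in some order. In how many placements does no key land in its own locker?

133496

The number of derangements of 9 is !9 = Σ_{k=0}^{9} (-1)^k·9!/k!
= 9! - 9!/1! + 9!/2! - 9!/3! + 9!/4! - 9!/5! + 9!/6! - 9!/7! + 9!/8! - 9!/9!
= 362880 - 362880 + 181440 - 60480 + 15120 - 3024 + 504 - 72 + 9 - 1
= 133496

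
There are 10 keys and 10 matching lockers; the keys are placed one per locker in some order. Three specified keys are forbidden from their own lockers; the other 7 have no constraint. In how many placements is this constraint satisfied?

2656080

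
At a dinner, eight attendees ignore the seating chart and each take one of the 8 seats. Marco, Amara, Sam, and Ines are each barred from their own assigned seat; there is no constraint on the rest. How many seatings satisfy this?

24024

Let A_j be the event that the j-th constrained one is fixed. By inclusion-exclusion over the 4 events:
Σ_{j=0}^{4} (-1)^j C(4,j)(8-j)!
= C(4,0)·8! - C(4,1)·7! + C(4,2)·6! - C(4,3)·5! + C(4,4)·4!
= 40320 - 20160 + 4320 - 480 + 24
= 24024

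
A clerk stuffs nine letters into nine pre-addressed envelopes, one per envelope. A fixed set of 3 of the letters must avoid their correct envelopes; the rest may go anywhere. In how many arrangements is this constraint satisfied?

Inclusion-exclusion on the 3 forbidden self-matches:
Σ_{j=0}^{3} (-1)^j C(3,j)(9-j)!
= C(3,0)·9! - C(3,1)·8! + C(3,2)·7! - C(3,3)·6!
= 362880 - 120960 + 15120 - 720
= 256320

256320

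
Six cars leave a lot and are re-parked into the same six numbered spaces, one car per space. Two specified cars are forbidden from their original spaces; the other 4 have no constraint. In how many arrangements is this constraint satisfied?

Inclusion-exclusion on the 2 forbidden self-matches:
Σ_{j=0}^{2} (-1)^j C(2,j)(6-j)!
= C(2,0)·6! - C(2,1)·5! + C(2,2)·4!
= 720 - 240 + 24
= 504

504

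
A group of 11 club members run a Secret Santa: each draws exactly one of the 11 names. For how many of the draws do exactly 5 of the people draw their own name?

Choose which 5 of the 11 are fixed: C(11,5) = 462.
The remaining 6 must be deranged: !6 = 265.
Total: 462 × 265 = 122430.

122430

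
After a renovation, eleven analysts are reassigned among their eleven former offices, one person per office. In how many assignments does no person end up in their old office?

The number of derangements of 11 is !11 = Σ_{k=0}^{11} (-1)^k·11!/k!
= 11! - 11!/1! + 11!/2! - 11!/3! + 11!/4! - 11!/5! + 11!/6! - 11!/7! + 11!/8! - 11!/9! + 11!/10! - 11!/11!
= 39916800 - 39916800 + 19958400 - 6652800 + 1663200 - 332640 + 55440 - 7920 + 990 - 110 + 11 - 1
= 14684570

14684570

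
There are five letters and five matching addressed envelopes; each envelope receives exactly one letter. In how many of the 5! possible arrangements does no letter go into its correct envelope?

44

!5 = 5! · Σ_{k=0}^{5} (-1)^k/k!
= 5! - 5!/1! + 5!/2! - 5!/3! + 5!/4! - 5!/5!
= 120 - 120 + 60 - 20 + 5 - 1
= 44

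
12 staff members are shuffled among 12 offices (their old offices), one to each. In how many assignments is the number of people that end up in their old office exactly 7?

Choose which 7 of the 12 are fixed: C(12,7) = 792.
The remaining 5 must be deranged: !5 = 44.
Total: 792 × 44 = 34848.

34848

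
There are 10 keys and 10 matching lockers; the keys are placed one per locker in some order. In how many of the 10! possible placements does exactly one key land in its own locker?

Choose which one of the 10 is fixed: C(10,1) = 10.
The remaining 9 must be deranged: !9 = 133496.
Total: 10 × 133496 = 1334960.

1334960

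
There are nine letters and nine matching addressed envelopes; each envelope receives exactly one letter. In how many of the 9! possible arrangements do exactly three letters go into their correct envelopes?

22260

Pick the 3 fixed positions: C(9,3) = 84 ways.
The other 6 form a derangement: !6 = 265.
Total: 84 × 265 = 22260.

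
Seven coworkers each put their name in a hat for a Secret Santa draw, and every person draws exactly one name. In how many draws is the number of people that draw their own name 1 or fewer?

3709

Sum C(7,i)·!(7-i) for i = 0..1:
  i=0: C(7,0)·!7 = 1·1854 = 1854
  i=1: C(7,1)·!6 = 7·265 = 1855
Total = 3709.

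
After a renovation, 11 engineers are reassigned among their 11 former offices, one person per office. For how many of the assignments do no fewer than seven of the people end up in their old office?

Sum C(11,i)·!(11-i) for i = 7..11:
  i=7: C(11,7)·!4 = 330·9 = 2970
  i=8: C(11,8)·!3 = 165·2 = 330
  i=9: C(11,9)·!2 = 55·1 = 55
  i=10: C(11,10)·!1 = 11·0 = 0
  i=11: C(11,11)·!0 = 1·1 = 1
Total = 3356.

3356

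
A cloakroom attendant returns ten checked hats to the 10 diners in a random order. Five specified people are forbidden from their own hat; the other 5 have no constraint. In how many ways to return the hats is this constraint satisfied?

2170680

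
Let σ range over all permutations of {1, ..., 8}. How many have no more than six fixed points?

40319

# with exactly i fixed is C(8,i)·!(8-i); sum over i=0..6:
  i=0: C(8,0)·!8 = 1·14833 = 14833
  i=1: C(8,1)·!7 = 8·1854 = 14832
  i=2: C(8,2)·!6 = 28·265 = 7420
  i=3: C(8,3)·!5 = 56·44 = 2464
  i=4: C(8,4)·!4 = 70·9 = 630
  i=5: C(8,5)·!3 = 56·2 = 112
  i=6: C(8,6)·!2 = 28·1 = 28
Total = 40319.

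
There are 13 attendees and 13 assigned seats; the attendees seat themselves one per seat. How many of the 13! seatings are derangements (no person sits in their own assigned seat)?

2290792932

Recurrence: !13 = 12·(!12 + !11).
!13 = 12·(176214841 + 14684570) = 12·190899411 = 2290792932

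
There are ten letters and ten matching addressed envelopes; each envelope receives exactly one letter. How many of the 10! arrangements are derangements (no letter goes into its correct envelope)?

By inclusion-exclusion, !10 = Σ (-1)^k · 10!/k! for k=0..10
= 10! - 10!/1! + 10!/2! - 10!/3! + 10!/4! - 10!/5! + 10!/6! - 10!/7! + 10!/8! - 10!/9! + 10!/10!
= 3628800 - 3628800 + 1814400 - 604800 + 151200 - 30240 + 5040 - 720 + 90 - 10 + 1
= 1334961

1334961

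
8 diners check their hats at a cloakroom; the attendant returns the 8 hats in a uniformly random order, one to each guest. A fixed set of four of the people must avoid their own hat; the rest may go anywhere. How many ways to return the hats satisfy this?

Let A_j be the event that the j-th constrained one is fixed. By inclusion-exclusion over the 4 events:
Σ_{j=0}^{4} (-1)^j C(4,j)(8-j)!
= C(4,0)·8! - C(4,1)·7! + C(4,2)·6! - C(4,3)·5! + C(4,4)·4!
= 40320 - 20160 + 4320 - 480 + 24
= 24024

24024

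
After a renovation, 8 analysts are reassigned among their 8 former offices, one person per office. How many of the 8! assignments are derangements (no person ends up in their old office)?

14833

Use !n = (n-1)(!(n-1) + !(n-2)).
!8 = 7·(1854 + 265) = 7·2119 = 14833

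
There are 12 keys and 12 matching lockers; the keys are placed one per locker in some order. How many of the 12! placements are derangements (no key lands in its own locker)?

!12 = 12! · Σ_{k=0}^{12} (-1)^k/k!
= 12! - 12!/1! + 12!/2! - 12!/3! + 12!/4! - 12!/5! + 12!/6! - 12!/7! + 12!/8! - 12!/9! + 12!/10! - 12!/11! + 12!/12!
= 479001600 - 479001600 + 239500800 - 79833600 + 19958400 - 3991680 + 665280 - 95040 + 11880 - 1320 + 132 - 12 + 1
= 176214841

176214841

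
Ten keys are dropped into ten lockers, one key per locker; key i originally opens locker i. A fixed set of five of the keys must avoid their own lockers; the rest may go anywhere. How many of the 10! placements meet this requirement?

2170680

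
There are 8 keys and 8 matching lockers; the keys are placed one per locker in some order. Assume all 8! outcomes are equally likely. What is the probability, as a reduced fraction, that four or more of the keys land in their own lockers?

257/13440

Favorable outcomes: Σ_{i≥4} C(8,i)·!(8-i) = 70·9 + 56·2 + 28·1 + 8·0 + 1·1 = 771.
Total outcomes: 8! = 40320.
Probability = 771/40320 = 257/13440.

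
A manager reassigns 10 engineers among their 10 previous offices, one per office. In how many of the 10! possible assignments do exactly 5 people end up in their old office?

Choose which 5 of the 10 are fixed: C(10,5) = 252.
The other 5 form a derangement: !5 = 44.
Total: 252 × 44 = 11088.

11088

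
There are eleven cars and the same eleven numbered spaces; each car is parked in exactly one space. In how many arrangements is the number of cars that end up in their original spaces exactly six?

20328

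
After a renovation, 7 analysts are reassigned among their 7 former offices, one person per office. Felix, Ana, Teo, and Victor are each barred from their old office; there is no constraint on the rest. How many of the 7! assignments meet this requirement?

2790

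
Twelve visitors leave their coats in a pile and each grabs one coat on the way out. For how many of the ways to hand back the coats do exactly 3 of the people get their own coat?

29369120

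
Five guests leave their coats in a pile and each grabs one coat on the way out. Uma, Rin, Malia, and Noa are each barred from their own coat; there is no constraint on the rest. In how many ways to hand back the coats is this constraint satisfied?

Inclusion-exclusion on the 4 forbidden self-matches:
Σ_{j=0}^{4} (-1)^j C(4,j)(5-j)!
= C(4,0)·5! - C(4,1)·4! + C(4,2)·3! - C(4,3)·2! + C(4,4)·1!
= 120 - 96 + 36 - 8 + 1
= 53

53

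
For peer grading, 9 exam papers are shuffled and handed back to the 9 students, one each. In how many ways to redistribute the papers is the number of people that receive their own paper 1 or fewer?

266993

# with exactly i fixed is C(9,i)·!(9-i); sum over i=0..1:
  i=0: C(9,0)·!9 = 1·133496 = 133496
  i=1: C(9,1)·!8 = 9·14833 = 133497
Total = 266993.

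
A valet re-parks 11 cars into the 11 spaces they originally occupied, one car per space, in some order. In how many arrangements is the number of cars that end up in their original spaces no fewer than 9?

56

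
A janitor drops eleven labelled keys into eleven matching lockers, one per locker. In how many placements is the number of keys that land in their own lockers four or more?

# with exactly i fixed is C(11,i)·!(11-i); sum over i=4..11:
  i=4: C(11,4)·!7 = 330·1854 = 611820
  i=5: C(11,5)·!6 = 462·265 = 122430
  i=6: C(11,6)·!5 = 462·44 = 20328
  i=7: C(11,7)·!4 = 330·9 = 2970
  i=8: C(11,8)·!3 = 165·2 = 330
  i=9: C(11,9)·!2 = 55·1 = 55
  i=10: C(11,10)·!1 = 11·0 = 0
  i=11: C(11,11)·!0 = 1·1 = 1
Total = 757934.

757934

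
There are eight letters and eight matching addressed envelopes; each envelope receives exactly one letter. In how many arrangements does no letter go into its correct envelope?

14833

Recurrence: !8 = 7·(!7 + !6).
!8 = 7·(1854 + 265) = 7·2119 = 14833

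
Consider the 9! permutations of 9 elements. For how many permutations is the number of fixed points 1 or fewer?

Sum C(9,i)·!(9-i) for i = 0..1:
  i=0: C(9,0)·!9 = 1·133496 = 133496
  i=1: C(9,1)·!8 = 9·14833 = 133497
Total = 266993.

266993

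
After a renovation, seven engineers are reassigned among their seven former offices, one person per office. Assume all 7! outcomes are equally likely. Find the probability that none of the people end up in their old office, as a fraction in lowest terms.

103/280

Favorable outcomes: !7 = 1854.
Total outcomes: 7! = 5040.
Probability = 1854/5040 = 103/280.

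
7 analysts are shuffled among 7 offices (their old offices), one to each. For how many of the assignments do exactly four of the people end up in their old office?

Pick the 4 fixed positions: C(7,4) = 35 ways.
The other 3 form a derangement: !3 = 2.
Total: 35 × 2 = 70.

70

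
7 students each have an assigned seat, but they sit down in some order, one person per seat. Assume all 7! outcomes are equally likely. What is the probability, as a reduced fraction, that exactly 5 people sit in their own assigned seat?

Favorable outcomes: C(7,5)·!2 = 21·1 = 21.
Total outcomes: 7! = 5040.
Probability = 21/5040 = 1/240.

1/240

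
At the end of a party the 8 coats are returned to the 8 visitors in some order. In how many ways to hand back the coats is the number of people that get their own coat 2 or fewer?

# with exactly i fixed is C(8,i)·!(8-i); sum over i=0..2:
  i=0: C(8,0)·!8 = 1·14833 = 14833
  i=1: C(8,1)·!7 = 8·1854 = 14832
  i=2: C(8,2)·!6 = 28·265 = 7420
Total = 37085.

37085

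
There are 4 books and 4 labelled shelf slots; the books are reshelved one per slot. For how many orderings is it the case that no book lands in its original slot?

9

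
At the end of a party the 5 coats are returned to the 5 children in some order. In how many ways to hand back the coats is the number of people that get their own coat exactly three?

10

Pick the 3 fixed positions: C(5,3) = 10 ways.
The other 2 form a derangement: !2 = 1.
Total: 10 × 1 = 10.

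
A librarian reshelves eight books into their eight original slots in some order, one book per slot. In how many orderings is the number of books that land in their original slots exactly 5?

112

Choose which 5 of the 8 are fixed: C(8,5) = 56.
The remaining 3 must be deranged: !3 = 2.
Total: 56 × 2 = 112.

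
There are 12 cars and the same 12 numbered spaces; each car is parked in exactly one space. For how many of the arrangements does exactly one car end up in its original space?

Pick the single fixed position: C(12,1) = 12 ways.
The other 11 form a derangement: !11 = 14684570.
Total: 12 × 14684570 = 176214840.

176214840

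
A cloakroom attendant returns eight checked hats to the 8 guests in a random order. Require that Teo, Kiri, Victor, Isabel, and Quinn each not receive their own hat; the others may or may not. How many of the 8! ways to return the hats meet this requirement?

Inclusion-exclusion on the 5 forbidden self-matches:
Σ_{j=0}^{5} (-1)^j C(5,j)(8-j)!
= C(5,0)·8! - C(5,1)·7! + C(5,2)·6! - C(5,3)·5! + C(5,4)·4! - C(5,5)·3!
= 40320 - 25200 + 7200 - 1200 + 120 - 6
= 21234

21234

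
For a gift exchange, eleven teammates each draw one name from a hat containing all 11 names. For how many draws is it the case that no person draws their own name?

14684570

The number of derangements of 11 is !11 = Σ_{k=0}^{11} (-1)^k·11!/k!
= 11! - 11!/1! + 11!/2! - 11!/3! + 11!/4! - 11!/5! + 11!/6! - 11!/7! + 11!/8! - 11!/9! + 11!/10! - 11!/11!
= 39916800 - 39916800 + 19958400 - 6652800 + 1663200 - 332640 + 55440 - 7920 + 990 - 110 + 11 - 1
= 14684570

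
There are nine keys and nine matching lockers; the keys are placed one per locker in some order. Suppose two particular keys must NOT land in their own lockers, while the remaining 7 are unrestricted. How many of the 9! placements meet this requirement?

287280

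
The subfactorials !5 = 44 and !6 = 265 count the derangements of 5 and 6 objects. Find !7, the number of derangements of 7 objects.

1854

!7 = (7-1)·(!6 + !5) = 6·(265 + 44) = 6·309 = 1854.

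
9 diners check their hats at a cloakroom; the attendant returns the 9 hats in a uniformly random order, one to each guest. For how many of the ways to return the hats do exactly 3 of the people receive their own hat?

Pick the 3 fixed positions: C(9,3) = 84 ways.
The other 6 form a derangement: !6 = 265.
Total: 84 × 265 = 22260.

22260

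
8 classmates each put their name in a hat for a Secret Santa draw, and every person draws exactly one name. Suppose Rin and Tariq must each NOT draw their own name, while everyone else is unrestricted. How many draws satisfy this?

Let A_j be the event that the j-th constrained one is fixed. By inclusion-exclusion over the 2 events:
Σ_{j=0}^{2} (-1)^j C(2,j)(8-j)!
= C(2,0)·8! - C(2,1)·7! + C(2,2)·6!
= 40320 - 10080 + 720
= 30960

30960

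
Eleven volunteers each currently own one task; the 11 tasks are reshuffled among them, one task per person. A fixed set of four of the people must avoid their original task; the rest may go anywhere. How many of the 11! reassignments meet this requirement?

Inclusion-exclusion on the 4 forbidden self-matches:
Σ_{j=0}^{4} (-1)^j C(4,j)(11-j)!
= C(4,0)·11! - C(4,1)·10! + C(4,2)·9! - C(4,3)·8! + C(4,4)·7!
= 39916800 - 14515200 + 2177280 - 161280 + 5040
= 27422640

27422640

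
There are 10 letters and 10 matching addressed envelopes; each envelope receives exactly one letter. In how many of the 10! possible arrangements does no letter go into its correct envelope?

1334961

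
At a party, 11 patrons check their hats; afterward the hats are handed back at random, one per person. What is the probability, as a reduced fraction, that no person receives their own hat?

1468457/3991680

Favorable outcomes: !11 = 14684570.
Total outcomes: 11! = 39916800.
Probability = 14684570/39916800 = 1468457/3991680.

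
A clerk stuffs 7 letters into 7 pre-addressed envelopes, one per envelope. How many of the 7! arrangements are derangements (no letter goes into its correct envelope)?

1854

Use !n = n·!(n-1) + (-1)^n.
!7 = 7·265 - 1 = 1854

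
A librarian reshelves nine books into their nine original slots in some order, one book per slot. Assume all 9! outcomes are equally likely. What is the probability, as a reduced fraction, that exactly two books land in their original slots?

Favorable outcomes: C(9,2)·!7 = 36·1854 = 66744.
Total outcomes: 9! = 362880.
Probability = 66744/362880 = 103/560.

103/560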